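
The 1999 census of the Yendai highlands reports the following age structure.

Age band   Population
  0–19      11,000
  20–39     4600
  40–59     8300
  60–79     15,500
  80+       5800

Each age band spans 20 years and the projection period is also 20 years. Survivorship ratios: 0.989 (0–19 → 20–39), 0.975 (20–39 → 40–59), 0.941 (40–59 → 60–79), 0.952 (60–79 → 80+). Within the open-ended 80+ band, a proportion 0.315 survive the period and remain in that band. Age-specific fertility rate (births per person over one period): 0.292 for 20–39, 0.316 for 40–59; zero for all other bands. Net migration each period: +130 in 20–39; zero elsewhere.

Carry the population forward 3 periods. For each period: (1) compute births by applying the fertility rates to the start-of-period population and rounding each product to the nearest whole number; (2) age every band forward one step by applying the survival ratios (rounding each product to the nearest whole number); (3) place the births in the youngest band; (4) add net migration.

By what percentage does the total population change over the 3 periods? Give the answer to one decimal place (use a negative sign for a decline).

Let band 1 be 0–19 through band 5 = 80+.
— Period 1 —
Births: 4600 × 0.292 = 1343  |  8300 × 0.316 = 2623 → total 3966
Band 2: 11000 × 0.989 = 10879
Band 3: 4600 × 0.975 = 4485
Band 4: 8300 × 0.941 = 7810
Band 5: 15500 × 0.952 + 5800 × 0.315 = 14756 + 1827 = 16583
Net migration: Band 2 + 130 → 11009
Population now: 0–19=3966, 20–39=11009, 40–59=4485, 60–79=7810, 80+=16583
— Period 2 —
Births: 11009 × 0.292 = 3215  |  4485 × 0.316 = 1417 → total 4632
Band 2: 3966 × 0.989 = 3922
Band 3: 11009 × 0.975 = 10734
Band 4: 4485 × 0.941 = 4220
Band 5: 7810 × 0.952 + 16583 × 0.315 = 7435 + 5224 = 12659
Net migration: Band 2 + 130 → 4052
Population now: 0–19=4632, 20–39=4052, 40–59=10734, 60–79=4220, 80+=12659
— Period 3 —
Births: 4052 × 0.292 = 1183  |  10734 × 0.316 = 3392 → total 4575
Band 2: 4632 × 0.989 = 4581
Band 3: 4052 × 0.975 = 3951
Band 4: 10734 × 0.941 = 10101
Band 5: 4220 × 0.952 + 12659 × 0.315 = 4017 + 3988 = 8005
Net migration: Band 2 + 130 → 4711
Population now: 0–19=4575, 20–39=4711, 40–59=3951, 60–79=10101, 80+=8005
Total: 45200 → 31343; change = -13857; percentage change = -30.7%

-30.7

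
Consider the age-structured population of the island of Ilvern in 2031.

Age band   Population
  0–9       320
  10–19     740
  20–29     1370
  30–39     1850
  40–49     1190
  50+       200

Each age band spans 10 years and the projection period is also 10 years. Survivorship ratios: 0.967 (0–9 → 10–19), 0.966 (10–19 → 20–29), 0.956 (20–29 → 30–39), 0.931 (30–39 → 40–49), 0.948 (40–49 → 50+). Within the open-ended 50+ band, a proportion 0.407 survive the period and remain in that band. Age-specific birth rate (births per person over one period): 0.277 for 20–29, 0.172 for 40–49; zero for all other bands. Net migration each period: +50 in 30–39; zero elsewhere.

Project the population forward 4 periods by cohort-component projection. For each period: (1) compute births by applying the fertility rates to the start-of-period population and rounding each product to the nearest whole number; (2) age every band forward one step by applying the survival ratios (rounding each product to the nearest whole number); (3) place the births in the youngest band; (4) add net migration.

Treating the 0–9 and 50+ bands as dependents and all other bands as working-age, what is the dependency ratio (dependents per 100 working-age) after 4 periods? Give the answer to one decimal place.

107.2

Period 1:
Births: 1370 × 0.277 = 379, 1190 × 0.172 = 205 — total 584
10–19: 320 × 0.967 = 309
20–29: 740 × 0.966 = 715
30–39: 1370 × 0.956 = 1310
40–49: 1850 × 0.931 = 1722
50+: 1190 × 0.948 + 200 × 0.407 = 1128 + 81 = 1209
Net migration: 30–39 + 50 → 1360
End of period: [584, 309, 715, 1360, 1722, 1209]
Period 2:
Births: 715 × 0.277 = 198, 1722 × 0.172 = 296 — total 494
10–19: 584 × 0.967 = 565
20–29: 309 × 0.966 = 298
30–39: 715 × 0.956 = 684
40–49: 1360 × 0.931 = 1266
50+: 1722 × 0.948 + 1209 × 0.407 = 1632 + 492 = 2124
Net migration: 30–39 + 50 → 734
End of period: [494, 565, 298, 734, 1266, 2124]
Period 3:
Births: 298 × 0.277 = 83, 1266 × 0.172 = 218 — total 301
10–19: 494 × 0.967 = 478
20–29: 565 × 0.966 = 546
30–39: 298 × 0.956 = 285
40–49: 734 × 0.931 = 683
50+: 1266 × 0.948 + 2124 × 0.407 = 1200 + 864 = 2064
Net migration: 30–39 + 50 → 335
End of period: [301, 478, 546, 335, 683, 2064]
Period 4:
Births: 546 × 0.277 = 151, 683 × 0.172 = 117 — total 268
10–19: 301 × 0.967 = 291
20–29: 478 × 0.966 = 462
30–39: 546 × 0.956 = 522
40–49: 335 × 0.931 = 312
50+: 683 × 0.948 + 2064 × 0.407 = 647 + 840 = 1487
Net migration: 30–39 + 50 → 572
End of period: [268, 291, 462, 572, 312, 1487]
Dependents (band 0–9 + band 50+) = 268 + 1487 = 1755; working-age = 1637; ratio = 1755/1637 × 100 = 107.2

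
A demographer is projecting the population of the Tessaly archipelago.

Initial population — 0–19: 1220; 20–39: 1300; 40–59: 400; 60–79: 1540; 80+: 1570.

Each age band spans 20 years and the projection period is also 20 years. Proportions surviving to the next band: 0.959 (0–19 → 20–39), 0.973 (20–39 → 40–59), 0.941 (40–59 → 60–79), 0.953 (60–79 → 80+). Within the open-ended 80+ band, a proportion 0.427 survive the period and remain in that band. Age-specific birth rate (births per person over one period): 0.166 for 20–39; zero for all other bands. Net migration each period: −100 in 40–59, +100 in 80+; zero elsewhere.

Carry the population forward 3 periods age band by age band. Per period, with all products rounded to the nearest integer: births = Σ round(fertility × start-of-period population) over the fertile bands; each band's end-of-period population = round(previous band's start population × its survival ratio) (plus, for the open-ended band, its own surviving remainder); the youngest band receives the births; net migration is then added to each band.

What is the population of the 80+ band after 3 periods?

1748

After projecting period 1:
Births: 1300 * 0.166 = 216
20–39: 1220 * 0.959 = 1170
40–59: 1300 * 0.973 = 1265
60–79: 400 * 0.941 = 376
80+: 1540 * 0.953 + 1570 * 0.427 = 1468 + 670 = 2138
Net migration: 40–59 − 100 → 1165; 80+ + 100 → 2238
Giving 216 / 1170 / 1165 / 376 / 2238.
After projecting period 2:
Births: 1170 * 0.166 = 194
20–39: 216 * 0.959 = 207
40–59: 1170 * 0.973 = 1138
60–79: 1165 * 0.941 = 1096
80+: 376 * 0.953 + 2238 * 0.427 = 358 + 956 = 1314
Net migration: 40–59 − 100 → 1038; 80+ + 100 → 1414
Giving 194 / 207 / 1038 / 1096 / 1414.
After projecting period 3:
Births: 207 * 0.166 = 34
20–39: 194 * 0.959 = 186
40–59: 207 * 0.973 = 201
60–79: 1038 * 0.941 = 977
80+: 1096 * 0.953 + 1414 * 0.427 = 1044 + 604 = 1648
Net migration: 40–59 − 100 → 101; 80+ + 100 → 1748
Giving 34 / 186 / 101 / 977 / 1748.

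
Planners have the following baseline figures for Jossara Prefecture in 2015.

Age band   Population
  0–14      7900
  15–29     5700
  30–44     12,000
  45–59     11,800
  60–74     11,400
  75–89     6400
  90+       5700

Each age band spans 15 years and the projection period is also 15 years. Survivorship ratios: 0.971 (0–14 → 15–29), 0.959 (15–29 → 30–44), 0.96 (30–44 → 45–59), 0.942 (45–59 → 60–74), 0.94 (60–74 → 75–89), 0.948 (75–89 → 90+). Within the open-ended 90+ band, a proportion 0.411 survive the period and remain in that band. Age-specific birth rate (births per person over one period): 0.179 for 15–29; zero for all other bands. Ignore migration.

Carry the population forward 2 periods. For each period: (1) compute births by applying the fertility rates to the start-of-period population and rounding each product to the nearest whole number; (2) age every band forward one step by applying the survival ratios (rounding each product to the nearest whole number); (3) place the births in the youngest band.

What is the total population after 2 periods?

49883

(Bands numbered youngest = 1 to oldest = 7.)
Period 1:
Births: 5700 * 0.179 = 1020
Band 2: 7900 * 0.971 = 7671
Band 3: 5700 * 0.959 = 5466
Band 4: 12000 * 0.96 = 11520
Band 5: 11800 * 0.942 = 11116
Band 6: 11400 * 0.94 = 10716
Band 7: 6400 * 0.948 + 5700 * 0.411 = 6067 + 2343 = 8410
→ [1020, 7671, 5466, 11520, 11116, 10716, 8410]
Period 2:
Births: 7671 * 0.179 = 1373
Band 2: 1020 * 0.971 = 990
Band 3: 7671 * 0.959 = 7356
Band 4: 5466 * 0.96 = 5247
Band 5: 11520 * 0.942 = 10852
Band 6: 11116 * 0.94 = 10449
Band 7: 10716 * 0.948 + 8410 * 0.411 = 10159 + 3457 = 13616
→ [1373, 990, 7356, 5247, 10852, 10449, 13616]
Total after period 2: 1373 + 990 + 7356 + 5247 + 10852 + 10449 + 13616 = 49883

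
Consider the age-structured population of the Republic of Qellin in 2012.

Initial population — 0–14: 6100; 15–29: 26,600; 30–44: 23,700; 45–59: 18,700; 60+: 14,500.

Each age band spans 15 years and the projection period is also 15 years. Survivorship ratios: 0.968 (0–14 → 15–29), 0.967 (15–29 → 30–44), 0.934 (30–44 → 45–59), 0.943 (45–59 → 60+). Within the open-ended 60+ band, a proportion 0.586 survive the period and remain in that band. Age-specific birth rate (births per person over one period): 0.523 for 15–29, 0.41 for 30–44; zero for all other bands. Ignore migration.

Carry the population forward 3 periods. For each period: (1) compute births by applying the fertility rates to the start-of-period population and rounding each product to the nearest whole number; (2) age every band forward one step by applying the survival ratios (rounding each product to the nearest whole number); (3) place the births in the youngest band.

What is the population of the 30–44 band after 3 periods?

22118

Numbering the groups 1..5 from youngest to oldest:
[period 1]
Births: 26600 × 0.523 = 13912  |  23700 × 0.41 = 9717 → total 23629
Group 2: 6100 × 0.968 = 5905
Group 3: 26600 × 0.967 = 25722
Group 4: 23700 × 0.934 = 22136
Group 5: 18700 × 0.943 + 14500 × 0.586 = 17634 + 8497 = 26131
Giving 23629 / 5905 / 25722 / 22136 / 26131.
[period 2]
Births: 5905 × 0.523 = 3088  |  25722 × 0.41 = 10546 → total 13634
Group 2: 23629 × 0.968 = 22873
Group 3: 5905 × 0.967 = 5710
Group 4: 25722 × 0.934 = 24024
Group 5: 22136 × 0.943 + 26131 × 0.586 = 20874 + 15313 = 36187
Giving 13634 / 22873 / 5710 / 24024 / 36187.
[period 3]
Births: 22873 × 0.523 = 11963  |  5710 × 0.41 = 2341 → total 14304
Group 2: 13634 × 0.968 = 13198
Group 3: 22873 × 0.967 = 22118
Group 4: 5710 × 0.934 = 5333
Group 5: 24024 × 0.943 + 36187 × 0.586 = 22655 + 21206 = 43861
Giving 14304 / 13198 / 22118 / 5333 / 43861.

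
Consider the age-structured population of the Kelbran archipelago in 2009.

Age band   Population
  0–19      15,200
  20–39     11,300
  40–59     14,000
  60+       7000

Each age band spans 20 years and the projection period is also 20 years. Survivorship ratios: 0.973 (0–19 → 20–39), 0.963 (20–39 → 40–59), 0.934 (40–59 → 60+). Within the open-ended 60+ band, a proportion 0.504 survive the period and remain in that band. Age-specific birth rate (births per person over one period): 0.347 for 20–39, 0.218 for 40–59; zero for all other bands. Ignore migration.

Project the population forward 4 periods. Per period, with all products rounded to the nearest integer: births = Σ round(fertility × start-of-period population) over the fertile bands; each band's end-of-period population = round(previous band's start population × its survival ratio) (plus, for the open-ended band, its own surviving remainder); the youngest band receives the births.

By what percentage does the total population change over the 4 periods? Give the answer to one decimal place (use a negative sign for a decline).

-28.8

Period 1.
Births: 11300 × 0.347 = 3921  |  14000 × 0.218 = 3052 ⇒ total 6973
20–39: 15200 × 0.973 = 14790
40–59: 11300 × 0.963 = 10882
60+: 14000 × 0.934 + 7000 × 0.504 = 13076 + 3528 = 16604
→ [6973, 14790, 10882, 16604]
Period 2.
Births: 14790 × 0.347 = 5132  |  10882 × 0.218 = 2372 ⇒ total 7504
20–39: 6973 × 0.973 = 6785
40–59: 14790 × 0.963 = 14243
60+: 10882 × 0.934 + 16604 × 0.504 = 10164 + 8368 = 18532
→ [7504, 6785, 14243, 18532]
Period 3.
Births: 6785 × 0.347 = 2354  |  14243 × 0.218 = 3105 ⇒ total 5459
20–39: 7504 × 0.973 = 7301
40–59: 6785 × 0.963 = 6534
60+: 14243 × 0.934 + 18532 × 0.504 = 13303 + 9340 = 22643
→ [5459, 7301, 6534, 22643]
Period 4.
Births: 7301 × 0.347 = 2533  |  6534 × 0.218 = 1424 ⇒ total 3957
20–39: 5459 × 0.973 = 5312
40–59: 7301 × 0.963 = 7031
60+: 6534 × 0.934 + 22643 × 0.504 = 6103 + 11412 = 17515
→ [3957, 5312, 7031, 17515]
Total: 47500 → 33815; change = -13685; percentage change = -28.8%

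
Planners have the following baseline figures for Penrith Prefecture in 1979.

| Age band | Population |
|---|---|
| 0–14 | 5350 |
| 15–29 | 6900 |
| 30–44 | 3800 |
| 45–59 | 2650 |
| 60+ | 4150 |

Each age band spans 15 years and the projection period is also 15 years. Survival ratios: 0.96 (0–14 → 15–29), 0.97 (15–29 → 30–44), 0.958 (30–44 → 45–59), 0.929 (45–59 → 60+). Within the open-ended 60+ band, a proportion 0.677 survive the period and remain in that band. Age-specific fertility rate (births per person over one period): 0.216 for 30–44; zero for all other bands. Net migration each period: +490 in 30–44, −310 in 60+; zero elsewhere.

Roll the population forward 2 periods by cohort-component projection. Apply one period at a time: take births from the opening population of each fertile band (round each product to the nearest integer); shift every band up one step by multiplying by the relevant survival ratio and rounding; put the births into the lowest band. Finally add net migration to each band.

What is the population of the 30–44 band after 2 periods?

5472

[period 1]
Births: 3800 * 0.216 = 821
15–29: 5350 * 0.96 = 5136
30–44: 6900 * 0.97 = 6693
45–59: 3800 * 0.958 = 3640
60+: 2650 * 0.929 + 4150 * 0.677 = 2462 + 2810 = 5272
Net migration: 30–44 + 490 → 7183; 60+ − 310 → 4962
End of period: [821, 5136, 7183, 3640, 4962]
[period 2]
Births: 7183 * 0.216 = 1552
15–29: 821 * 0.96 = 788
30–44: 5136 * 0.97 = 4982
45–59: 7183 * 0.958 = 6881
60+: 3640 * 0.929 + 4962 * 0.677 = 3382 + 3359 = 6741
Net migration: 30–44 + 490 → 5472; 60+ − 310 → 6431
End of period: [1552, 788, 5472, 6881, 6431]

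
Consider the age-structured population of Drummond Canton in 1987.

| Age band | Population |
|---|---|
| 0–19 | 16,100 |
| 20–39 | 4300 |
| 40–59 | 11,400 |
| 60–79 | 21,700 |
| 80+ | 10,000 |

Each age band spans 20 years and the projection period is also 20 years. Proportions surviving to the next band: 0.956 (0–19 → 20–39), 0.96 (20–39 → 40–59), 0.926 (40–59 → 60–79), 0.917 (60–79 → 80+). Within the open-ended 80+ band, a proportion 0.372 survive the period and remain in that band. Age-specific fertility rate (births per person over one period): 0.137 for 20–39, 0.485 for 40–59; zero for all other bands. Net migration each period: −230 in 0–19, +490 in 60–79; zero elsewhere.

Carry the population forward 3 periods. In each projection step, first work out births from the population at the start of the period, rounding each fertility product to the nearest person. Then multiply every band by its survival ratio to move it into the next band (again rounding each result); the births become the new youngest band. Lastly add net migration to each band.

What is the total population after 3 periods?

After projecting period 1:
Births: 4300 × 0.137 = 589  |  11400 × 0.485 = 5529 → 6118
20–39: 16100 × 0.956 = 15392
40–59: 4300 × 0.96 = 4128
60–79: 11400 × 0.926 = 10556
80+: 21700 × 0.917 + 10000 × 0.372 = 19899 + 3720 = 23619
Net migration: 0–19 − 230 → 5888; 60–79 + 490 → 11046
Population now: 0–19=5888, 20–39=15392, 40–59=4128, 60–79=11046, 80+=23619
After projecting period 2:
Births: 15392 × 0.137 = 2109  |  4128 × 0.485 = 2002 → 4111
20–39: 5888 × 0.956 = 5629
40–59: 15392 × 0.96 = 14776
60–79: 4128 × 0.926 = 3823
80+: 11046 × 0.917 + 23619 × 0.372 = 10129 + 8786 = 18915
Net migration: 0–19 − 230 → 3881; 60–79 + 490 → 4313
Population now: 0–19=3881, 20–39=5629, 40–59=14776, 60–79=4313, 80+=18915
After projecting period 3:
Births: 5629 × 0.137 = 771  |  14776 × 0.485 = 7166 → 7937
20–39: 3881 × 0.956 = 3710
40–59: 5629 × 0.96 = 5404
60–79: 14776 × 0.926 = 13683
80+: 4313 × 0.917 + 18915 × 0.372 = 3955 + 7036 = 10991
Net migration: 0–19 − 230 → 7707; 60–79 + 490 → 14173
Population now: 0–19=7707, 20–39=3710, 40–59=5404, 60–79=14173, 80+=10991
Total after period 3: 7707 + 3710 + 5404 + 14173 + 10991 = 41985

41985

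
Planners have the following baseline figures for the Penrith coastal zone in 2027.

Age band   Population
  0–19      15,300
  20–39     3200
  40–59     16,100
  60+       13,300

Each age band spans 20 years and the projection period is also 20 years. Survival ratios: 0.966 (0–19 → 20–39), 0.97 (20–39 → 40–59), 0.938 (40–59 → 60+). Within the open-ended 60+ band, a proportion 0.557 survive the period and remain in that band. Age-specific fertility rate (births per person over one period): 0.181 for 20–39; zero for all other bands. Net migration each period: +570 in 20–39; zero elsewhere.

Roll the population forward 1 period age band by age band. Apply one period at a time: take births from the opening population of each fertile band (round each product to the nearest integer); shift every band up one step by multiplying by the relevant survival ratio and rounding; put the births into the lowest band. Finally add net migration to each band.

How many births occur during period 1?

Call the groups 1 to 4, youngest first.
Period 1.
Births: 3200 × 0.181 = 579
Group 2: 15300 × 0.966 = 14780
Group 3: 3200 × 0.97 = 3104
Group 4: 16100 × 0.938 + 13300 × 0.557 = 15102 + 7408 = 22510
Net migration: Group 2 + 570 → 15350
Giving 579 / 15350 / 3104 / 22510.

579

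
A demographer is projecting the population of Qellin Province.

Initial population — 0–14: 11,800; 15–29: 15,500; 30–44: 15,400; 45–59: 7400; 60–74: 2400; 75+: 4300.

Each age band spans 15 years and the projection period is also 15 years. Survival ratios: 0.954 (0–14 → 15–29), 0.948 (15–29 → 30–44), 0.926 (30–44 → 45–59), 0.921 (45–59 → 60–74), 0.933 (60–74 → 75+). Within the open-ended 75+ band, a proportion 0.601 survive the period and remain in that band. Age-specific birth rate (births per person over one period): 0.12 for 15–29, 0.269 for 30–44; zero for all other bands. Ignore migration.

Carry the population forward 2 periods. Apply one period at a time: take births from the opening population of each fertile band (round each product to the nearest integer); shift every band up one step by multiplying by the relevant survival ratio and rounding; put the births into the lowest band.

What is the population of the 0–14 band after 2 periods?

5304

Let band 1 be 0–14 through band 6 = 75+.
Period 1:
Births: 15500 * 0.12 = 1860, 15400 * 0.269 = 4143 — total 6003
Band 2: 11800 * 0.954 = 11257
Band 3: 15500 * 0.948 = 14694
Band 4: 15400 * 0.926 = 14260
Band 5: 7400 * 0.921 = 6815
Band 6: 2400 * 0.933 + 4300 * 0.601 = 2239 + 2584 = 4823
End of period: [6003, 11257, 14694, 14260, 6815, 4823]
Period 2:
Births: 11257 * 0.12 = 1351, 14694 * 0.269 = 3953 — total 5304
Band 2: 6003 * 0.954 = 5727
Band 3: 11257 * 0.948 = 10672
Band 4: 14694 * 0.926 = 13607
Band 5: 14260 * 0.921 = 13133
Band 6: 6815 * 0.933 + 4823 * 0.601 = 6358 + 2899 = 9257
End of period: [5304, 5727, 10672, 13607, 13133, 9257]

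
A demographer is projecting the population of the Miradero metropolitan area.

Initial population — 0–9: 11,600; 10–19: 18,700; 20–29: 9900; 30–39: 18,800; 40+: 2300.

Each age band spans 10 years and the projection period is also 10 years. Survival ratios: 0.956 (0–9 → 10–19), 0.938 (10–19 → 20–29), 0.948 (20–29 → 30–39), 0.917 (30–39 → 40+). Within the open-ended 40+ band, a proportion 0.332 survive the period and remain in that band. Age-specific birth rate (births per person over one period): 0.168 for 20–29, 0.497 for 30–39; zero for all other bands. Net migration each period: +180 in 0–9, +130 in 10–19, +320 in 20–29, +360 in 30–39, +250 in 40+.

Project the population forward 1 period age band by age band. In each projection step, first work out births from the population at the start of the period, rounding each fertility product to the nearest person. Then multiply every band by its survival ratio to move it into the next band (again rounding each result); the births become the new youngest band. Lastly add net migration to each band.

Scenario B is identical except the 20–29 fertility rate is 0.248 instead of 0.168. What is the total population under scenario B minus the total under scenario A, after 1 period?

792

Period 1.
Births: 9900 × 0.168 = 1663 ; 18800 × 0.497 = 9344 — total 11007
10–19: 11600 × 0.956 = 11090
20–29: 18700 × 0.938 = 17541
30–39: 9900 × 0.948 = 9385
40+: 18800 × 0.917 + 2300 × 0.332 = 17240 + 764 = 18004
Net migration: 0–9 + 180 → 11187; 10–19 + 130 → 11220; 20–29 + 320 → 17861; 30–39 + 360 → 9745; 40+ + 250 → 18254
End of period: [11187, 11220, 17861, 9745, 18254]
Scenario A total after 1 period: 68267
Scenario B projection —
Period 1.
Births: 9900 × 0.248 = 2455 ; 18800 × 0.497 = 9344 — total 11799
10–19: 11600 × 0.956 = 11090
20–29: 18700 × 0.938 = 17541
30–39: 9900 × 0.948 = 9385
40+: 18800 × 0.917 + 2300 × 0.332 = 17240 + 764 = 18004
Net migration: 0–9 + 180 → 11979; 10–19 + 130 → 11220; 20–29 + 320 → 17861; 30–39 + 360 → 9745; 40+ + 250 → 18254
End of period: [11979, 11220, 17861, 9745, 18254]
Scenario B total after 1 period: 69059
Difference B − A = 69059 − 68267 = 792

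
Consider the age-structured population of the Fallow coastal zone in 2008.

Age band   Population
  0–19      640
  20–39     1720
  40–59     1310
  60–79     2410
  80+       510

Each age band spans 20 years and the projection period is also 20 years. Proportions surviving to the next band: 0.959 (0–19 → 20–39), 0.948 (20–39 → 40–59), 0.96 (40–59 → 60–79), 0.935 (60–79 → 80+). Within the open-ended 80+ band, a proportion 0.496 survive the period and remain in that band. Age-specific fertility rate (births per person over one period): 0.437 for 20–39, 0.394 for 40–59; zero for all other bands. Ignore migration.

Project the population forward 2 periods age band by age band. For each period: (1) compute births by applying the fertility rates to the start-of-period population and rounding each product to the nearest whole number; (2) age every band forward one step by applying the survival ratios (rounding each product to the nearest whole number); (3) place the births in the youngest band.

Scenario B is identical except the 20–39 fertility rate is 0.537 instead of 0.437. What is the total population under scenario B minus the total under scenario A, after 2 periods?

Call the groups 1 to 5, youngest first.
— Period 1 —
Births: 1720 * 0.437 = 752, 1310 * 0.394 = 516 → total 1268
Group 2: 640 * 0.959 = 614
Group 3: 1720 * 0.948 = 1631
Group 4: 1310 * 0.96 = 1258
Group 5: 2410 * 0.935 + 510 * 0.496 = 2253 + 253 = 2506
End of period: [1268, 614, 1631, 1258, 2506]
— Period 2 —
Births: 614 * 0.437 = 268, 1631 * 0.394 = 643 → total 911
Group 2: 1268 * 0.959 = 1216
Group 3: 614 * 0.948 = 582
Group 4: 1631 * 0.96 = 1566
Group 5: 1258 * 0.935 + 2506 * 0.496 = 1176 + 1243 = 2419
End of period: [911, 1216, 582, 1566, 2419]
Scenario A total after 2 periods: 6694
Scenario B projection —
— Period 1 —
Births: 1720 * 0.537 = 924, 1310 * 0.394 = 516 → total 1440
Group 2: 640 * 0.959 = 614
Group 3: 1720 * 0.948 = 1631
Group 4: 1310 * 0.96 = 1258
Group 5: 2410 * 0.935 + 510 * 0.496 = 2253 + 253 = 2506
End of period: [1440, 614, 1631, 1258, 2506]
— Period 2 —
Births: 614 * 0.537 = 330, 1631 * 0.394 = 643 → total 973
Group 2: 1440 * 0.959 = 1381
Group 3: 614 * 0.948 = 582
Group 4: 1631 * 0.96 = 1566
Group 5: 1258 * 0.935 + 2506 * 0.496 = 1176 + 1243 = 2419
End of period: [973, 1381, 582, 1566, 2419]
Scenario B total after 2 periods: 6921
Difference B − A = 6921 − 6694 = 227

227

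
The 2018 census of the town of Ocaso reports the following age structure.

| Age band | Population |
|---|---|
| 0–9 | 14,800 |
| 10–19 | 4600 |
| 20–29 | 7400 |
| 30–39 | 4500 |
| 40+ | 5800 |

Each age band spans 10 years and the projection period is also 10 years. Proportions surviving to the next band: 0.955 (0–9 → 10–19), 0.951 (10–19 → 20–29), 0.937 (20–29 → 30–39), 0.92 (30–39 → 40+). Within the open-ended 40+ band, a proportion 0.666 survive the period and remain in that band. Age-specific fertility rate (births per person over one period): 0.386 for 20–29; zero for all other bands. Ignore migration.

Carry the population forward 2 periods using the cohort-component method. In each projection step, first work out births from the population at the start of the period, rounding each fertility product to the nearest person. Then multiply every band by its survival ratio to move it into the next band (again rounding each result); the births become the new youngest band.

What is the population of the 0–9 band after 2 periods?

1689

Call the groups 1 to 5, youngest first.
After projecting period 1:
Births: 7400 * 0.386 = 2856
Group 2: 14800 * 0.955 = 14134
Group 3: 4600 * 0.951 = 4375
Group 4: 7400 * 0.937 = 6934
Group 5: 4500 * 0.92 + 5800 * 0.666 = 4140 + 3863 = 8003
Giving 2856 / 14134 / 4375 / 6934 / 8003.
After projecting period 2:
Births: 4375 * 0.386 = 1689
Group 2: 2856 * 0.955 = 2727
Group 3: 14134 * 0.951 = 13441
Group 4: 4375 * 0.937 = 4099
Group 5: 6934 * 0.92 + 8003 * 0.666 = 6379 + 5330 = 11709
Giving 1689 / 2727 / 13441 / 4099 / 11709.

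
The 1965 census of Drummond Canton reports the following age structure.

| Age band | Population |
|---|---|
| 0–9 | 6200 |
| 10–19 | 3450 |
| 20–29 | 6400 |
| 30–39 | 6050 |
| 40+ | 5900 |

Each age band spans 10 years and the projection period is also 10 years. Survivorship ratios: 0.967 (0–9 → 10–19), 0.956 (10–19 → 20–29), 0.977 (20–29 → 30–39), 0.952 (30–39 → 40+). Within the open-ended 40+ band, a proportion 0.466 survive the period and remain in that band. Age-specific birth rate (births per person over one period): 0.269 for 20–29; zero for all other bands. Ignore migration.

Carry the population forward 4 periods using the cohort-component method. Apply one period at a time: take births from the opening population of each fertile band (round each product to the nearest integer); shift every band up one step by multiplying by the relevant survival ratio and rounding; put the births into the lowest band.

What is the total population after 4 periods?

13207

Period 1:
Births: 6400 × 0.269 = 1722
10–19: 6200 × 0.967 = 5995
20–29: 3450 × 0.956 = 3298
30–39: 6400 × 0.977 = 6253
40+: 6050 × 0.952 + 5900 × 0.466 = 5760 + 2749 = 8509
→ [1722, 5995, 3298, 6253, 8509]
Period 2:
Births: 3298 × 0.269 = 887
10–19: 1722 × 0.967 = 1665
20–29: 5995 × 0.956 = 5731
30–39: 3298 × 0.977 = 3222
40+: 6253 × 0.952 + 8509 × 0.466 = 5953 + 3965 = 9918
→ [887, 1665, 5731, 3222, 9918]
Period 3:
Births: 5731 × 0.269 = 1542
10–19: 887 × 0.967 = 858
20–29: 1665 × 0.956 = 1592
30–39: 5731 × 0.977 = 5599
40+: 3222 × 0.952 + 9918 × 0.466 = 3067 + 4622 = 7689
→ [1542, 858, 1592, 5599, 7689]
Period 4:
Births: 1592 × 0.269 = 428
10–19: 1542 × 0.967 = 1491
20–29: 858 × 0.956 = 820
30–39: 1592 × 0.977 = 1555
40+: 5599 × 0.952 + 7689 × 0.466 = 5330 + 3583 = 8913
→ [428, 1491, 820, 1555, 8913]
Total after period 4: 428 + 1491 + 820 + 1555 + 8913 = 13207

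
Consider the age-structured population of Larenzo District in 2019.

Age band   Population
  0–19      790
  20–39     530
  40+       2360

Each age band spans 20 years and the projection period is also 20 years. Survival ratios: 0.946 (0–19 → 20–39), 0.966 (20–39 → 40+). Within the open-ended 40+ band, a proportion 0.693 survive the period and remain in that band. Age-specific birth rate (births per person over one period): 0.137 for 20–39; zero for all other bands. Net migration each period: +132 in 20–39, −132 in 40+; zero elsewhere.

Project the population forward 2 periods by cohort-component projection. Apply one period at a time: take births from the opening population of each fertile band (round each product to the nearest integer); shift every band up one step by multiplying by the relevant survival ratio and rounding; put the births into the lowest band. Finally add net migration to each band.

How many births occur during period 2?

120

Call the groups 1 to 3, youngest first.
[period 1]
Births: 530 × 0.137 = 73
Group 2: 790 × 0.946 = 747
Group 3: 530 × 0.966 + 2360 × 0.693 = 512 + 1635 = 2147
Net migration: Group 2 + 132 → 879; Group 3 − 132 → 2015
→ [73, 879, 2015]
[period 2]
Births: 879 × 0.137 = 120
Group 2: 73 × 0.946 = 69
Group 3: 879 × 0.966 + 2015 × 0.693 = 849 + 1396 = 2245
Net migration: Group 2 + 132 → 201; Group 3 − 132 → 2113
→ [120, 201, 2113]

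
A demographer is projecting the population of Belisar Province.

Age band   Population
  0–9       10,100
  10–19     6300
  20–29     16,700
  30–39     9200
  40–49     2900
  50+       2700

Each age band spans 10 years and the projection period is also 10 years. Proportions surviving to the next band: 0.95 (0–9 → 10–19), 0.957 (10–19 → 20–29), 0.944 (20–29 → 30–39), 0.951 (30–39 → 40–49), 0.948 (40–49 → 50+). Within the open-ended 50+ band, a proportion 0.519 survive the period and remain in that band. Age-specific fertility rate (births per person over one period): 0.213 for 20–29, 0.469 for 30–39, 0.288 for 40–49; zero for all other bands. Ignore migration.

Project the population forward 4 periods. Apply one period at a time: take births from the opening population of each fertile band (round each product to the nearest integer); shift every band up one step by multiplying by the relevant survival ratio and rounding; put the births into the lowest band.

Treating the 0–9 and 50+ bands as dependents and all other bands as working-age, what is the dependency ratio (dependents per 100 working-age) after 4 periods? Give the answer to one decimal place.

Period 1:
Births: 16700 × 0.213 = 3557 ; 9200 × 0.469 = 4315 ; 2900 × 0.288 = 835 — total 8707
10–19: 10100 × 0.95 = 9595
20–29: 6300 × 0.957 = 6029
30–39: 16700 × 0.944 = 15765
40–49: 9200 × 0.951 = 8749
50+: 2900 × 0.948 + 2700 × 0.519 = 2749 + 1401 = 4150
End of period: [8707, 9595, 6029, 15765, 8749, 4150]
Period 2:
Births: 6029 × 0.213 = 1284 ; 15765 × 0.469 = 7394 ; 8749 × 0.288 = 2520 — total 11198
10–19: 8707 × 0.95 = 8272
20–29: 9595 × 0.957 = 9182
30–39: 6029 × 0.944 = 5691
40–49: 15765 × 0.951 = 14993
50+: 8749 × 0.948 + 4150 × 0.519 = 8294 + 2154 = 10448
End of period: [11198, 8272, 9182, 5691, 14993, 10448]
Period 3:
Births: 9182 × 0.213 = 1956 ; 5691 × 0.469 = 2669 ; 14993 × 0.288 = 4318 — total 8943
10–19: 11198 × 0.95 = 10638
20–29: 8272 × 0.957 = 7916
30–39: 9182 × 0.944 = 8668
40–49: 5691 × 0.951 = 5412
50+: 14993 × 0.948 + 10448 × 0.519 = 14213 + 5423 = 19636
End of period: [8943, 10638, 7916, 8668, 5412, 19636]
Period 4:
Births: 7916 × 0.213 = 1686 ; 8668 × 0.469 = 4065 ; 5412 × 0.288 = 1559 — total 7310
10–19: 8943 × 0.95 = 8496
20–29: 10638 × 0.957 = 10181
30–39: 7916 × 0.944 = 7473
40–49: 8668 × 0.951 = 8243
50+: 5412 × 0.948 + 19636 × 0.519 = 5131 + 10191 = 15322
End of period: [7310, 8496, 10181, 7473, 8243, 15322]
Dependents (band 0–9 + band 50+) = 7310 + 15322 = 22632; working-age = 34393; ratio = 22632/34393 × 100 = 65.8

65.8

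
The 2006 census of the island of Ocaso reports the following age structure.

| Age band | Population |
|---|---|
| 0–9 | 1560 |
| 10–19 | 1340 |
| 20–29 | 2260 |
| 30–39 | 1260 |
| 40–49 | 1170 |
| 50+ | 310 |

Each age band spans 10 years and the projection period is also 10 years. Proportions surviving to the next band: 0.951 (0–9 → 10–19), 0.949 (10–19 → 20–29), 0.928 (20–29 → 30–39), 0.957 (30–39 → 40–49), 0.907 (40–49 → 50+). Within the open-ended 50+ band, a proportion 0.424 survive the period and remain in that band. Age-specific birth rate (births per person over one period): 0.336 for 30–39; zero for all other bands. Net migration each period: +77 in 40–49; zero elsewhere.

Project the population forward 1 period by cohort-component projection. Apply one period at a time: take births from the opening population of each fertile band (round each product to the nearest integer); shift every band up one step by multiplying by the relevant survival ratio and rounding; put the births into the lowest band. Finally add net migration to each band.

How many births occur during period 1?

Call the bands 1 to 6, youngest first.
Period 1.
Births: 1260 * 0.336 = 423
Band 2: 1560 * 0.951 = 1484
Band 3: 1340 * 0.949 = 1272
Band 4: 2260 * 0.928 = 2097
Band 5: 1260 * 0.957 = 1206
Band 6: 1170 * 0.907 + 310 * 0.424 = 1061 + 131 = 1192
Net migration: Band 5 + 77 → 1283
Giving 423 / 1484 / 1272 / 2097 / 1283 / 1192.

423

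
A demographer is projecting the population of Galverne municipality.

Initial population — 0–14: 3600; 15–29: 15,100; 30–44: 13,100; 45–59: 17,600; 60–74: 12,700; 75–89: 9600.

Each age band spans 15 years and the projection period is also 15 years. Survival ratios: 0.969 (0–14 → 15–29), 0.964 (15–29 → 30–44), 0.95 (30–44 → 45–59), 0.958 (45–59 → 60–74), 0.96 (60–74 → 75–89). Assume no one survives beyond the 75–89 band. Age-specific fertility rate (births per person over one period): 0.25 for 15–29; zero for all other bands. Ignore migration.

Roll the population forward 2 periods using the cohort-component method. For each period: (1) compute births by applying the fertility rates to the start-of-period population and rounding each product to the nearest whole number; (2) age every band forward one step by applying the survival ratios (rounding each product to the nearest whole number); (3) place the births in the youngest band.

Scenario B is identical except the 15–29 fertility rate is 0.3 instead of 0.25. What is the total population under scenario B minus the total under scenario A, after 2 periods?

906

[period 1]
Births: 15100 × 0.25 = 3775
15–29: 3600 × 0.969 = 3488
30–44: 15100 × 0.964 = 14556
45–59: 13100 × 0.95 = 12445
60–74: 17600 × 0.958 = 16861
75–89: 12700 × 0.96 = 12192
Giving 3775 / 3488 / 14556 / 12445 / 16861 / 12192.
[period 2]
Births: 3488 × 0.25 = 872
15–29: 3775 × 0.969 = 3658
30–44: 3488 × 0.964 = 3362
45–59: 14556 × 0.95 = 13828
60–74: 12445 × 0.958 = 11922
75–89: 16861 × 0.96 = 16187
Giving 872 / 3658 / 3362 / 13828 / 11922 / 16187.
Scenario A total after 2 periods: 49829
Scenario B projection —
[period 1]
Births: 15100 × 0.3 = 4530
15–29: 3600 × 0.969 = 3488
30–44: 15100 × 0.964 = 14556
45–59: 13100 × 0.95 = 12445
60–74: 17600 × 0.958 = 16861
75–89: 12700 × 0.96 = 12192
Giving 4530 / 3488 / 14556 / 12445 / 16861 / 12192.
[period 2]
Births: 3488 × 0.3 = 1046
15–29: 4530 × 0.969 = 4390
30–44: 3488 × 0.964 = 3362
45–59: 14556 × 0.95 = 13828
60–74: 12445 × 0.958 = 11922
75–89: 16861 × 0.96 = 16187
Giving 1046 / 4390 / 3362 / 13828 / 11922 / 16187.
Scenario B total after 2 periods: 50735
Difference B − A = 50735 − 49829 = 906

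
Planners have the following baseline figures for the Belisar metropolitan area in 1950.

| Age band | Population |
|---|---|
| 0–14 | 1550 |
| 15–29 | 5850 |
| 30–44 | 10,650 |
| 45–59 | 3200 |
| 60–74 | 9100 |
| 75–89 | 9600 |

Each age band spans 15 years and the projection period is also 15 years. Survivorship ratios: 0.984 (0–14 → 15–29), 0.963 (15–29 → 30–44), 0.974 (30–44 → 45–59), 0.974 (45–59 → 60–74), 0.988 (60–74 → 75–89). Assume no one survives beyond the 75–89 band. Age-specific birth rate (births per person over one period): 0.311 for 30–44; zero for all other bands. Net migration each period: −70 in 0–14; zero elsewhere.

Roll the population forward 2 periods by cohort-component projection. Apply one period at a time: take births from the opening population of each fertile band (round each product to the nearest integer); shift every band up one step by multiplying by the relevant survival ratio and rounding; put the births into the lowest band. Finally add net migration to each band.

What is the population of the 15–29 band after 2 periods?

Period 1.
Births: 10650 * 0.311 = 3312
15–29: 1550 * 0.984 = 1525
30–44: 5850 * 0.963 = 5634
45–59: 10650 * 0.974 = 10373
60–74: 3200 * 0.974 = 3117
75–89: 9100 * 0.988 = 8991
Net migration: 0–14 − 70 → 3242
→ [3242, 1525, 5634, 10373, 3117, 8991]
Period 2.
Births: 5634 * 0.311 = 1752
15–29: 3242 * 0.984 = 3190
30–44: 1525 * 0.963 = 1469
45–59: 5634 * 0.974 = 5488
60–74: 10373 * 0.974 = 10103
75–89: 3117 * 0.988 = 3080
Net migration: 0–14 − 70 → 1682
→ [1682, 3190, 1469, 5488, 10103, 3080]

3190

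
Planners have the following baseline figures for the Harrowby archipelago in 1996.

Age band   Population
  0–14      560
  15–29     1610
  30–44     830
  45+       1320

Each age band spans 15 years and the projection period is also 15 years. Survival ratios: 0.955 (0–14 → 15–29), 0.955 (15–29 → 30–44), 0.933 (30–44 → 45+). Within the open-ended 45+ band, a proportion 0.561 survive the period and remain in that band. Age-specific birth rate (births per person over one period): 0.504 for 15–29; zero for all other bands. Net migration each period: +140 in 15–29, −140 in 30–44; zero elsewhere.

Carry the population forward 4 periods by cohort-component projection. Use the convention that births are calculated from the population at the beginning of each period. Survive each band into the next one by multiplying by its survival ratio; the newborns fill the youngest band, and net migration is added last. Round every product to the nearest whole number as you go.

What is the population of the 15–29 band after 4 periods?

[period 1]
Births: 1610 * 0.504 = 811
15–29: 560 * 0.955 = 535
30–44: 1610 * 0.955 = 1538
45+: 830 * 0.933 + 1320 * 0.561 = 774 + 741 = 1515
Net migration: 15–29 + 140 → 675; 30–44 − 140 → 1398
End of period: [811, 675, 1398, 1515]
[period 2]
Births: 675 * 0.504 = 340
15–29: 811 * 0.955 = 775
30–44: 675 * 0.955 = 645
45+: 1398 * 0.933 + 1515 * 0.561 = 1304 + 850 = 2154
Net migration: 15–29 + 140 → 915; 30–44 − 140 → 505
End of period: [340, 915, 505, 2154]
[period 3]
Births: 915 * 0.504 = 461
15–29: 340 * 0.955 = 325
30–44: 915 * 0.955 = 874
45+: 505 * 0.933 + 2154 * 0.561 = 471 + 1208 = 1679
Net migration: 15–29 + 140 → 465; 30–44 − 140 → 734
End of period: [461, 465, 734, 1679]
[period 4]
Births: 465 * 0.504 = 234
15–29: 461 * 0.955 = 440
30–44: 465 * 0.955 = 444
45+: 734 * 0.933 + 1679 * 0.561 = 685 + 942 = 1627
Net migration: 15–29 + 140 → 580; 30–44 − 140 → 304
End of period: [234, 580, 304, 1627]

580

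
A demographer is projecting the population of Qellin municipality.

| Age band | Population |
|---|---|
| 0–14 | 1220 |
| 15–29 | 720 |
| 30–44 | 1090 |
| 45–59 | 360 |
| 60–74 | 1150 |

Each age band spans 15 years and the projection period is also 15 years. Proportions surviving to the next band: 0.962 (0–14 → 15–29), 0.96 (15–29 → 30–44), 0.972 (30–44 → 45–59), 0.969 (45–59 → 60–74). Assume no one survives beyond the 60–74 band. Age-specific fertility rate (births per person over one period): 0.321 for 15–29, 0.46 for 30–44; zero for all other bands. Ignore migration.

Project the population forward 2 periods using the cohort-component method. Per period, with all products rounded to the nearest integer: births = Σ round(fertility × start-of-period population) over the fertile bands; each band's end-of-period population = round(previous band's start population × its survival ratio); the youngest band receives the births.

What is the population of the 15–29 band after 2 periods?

704

(Groups numbered youngest = 1 to oldest = 5.)
[period 1]
Births: 720 * 0.321 = 231 ; 1090 * 0.46 = 501 → 732
Group 2: 1220 * 0.962 = 1174
Group 3: 720 * 0.96 = 691
Group 4: 1090 * 0.972 = 1059
Group 5: 360 * 0.969 = 349
→ [732, 1174, 691, 1059, 349]
[period 2]
Births: 1174 * 0.321 = 377 ; 691 * 0.46 = 318 → 695
Group 2: 732 * 0.962 = 704
Group 3: 1174 * 0.96 = 1127
Group 4: 691 * 0.972 = 672
Group 5: 1059 * 0.969 = 1026
→ [695, 704, 1127, 672, 1026]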